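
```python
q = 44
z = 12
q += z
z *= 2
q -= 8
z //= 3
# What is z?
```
Trace:
  q=44
  q=44, z=12
  q=56, z=12
  q=56, z=24
  q=48, z=24
  q=48, z=8

Final answer: 8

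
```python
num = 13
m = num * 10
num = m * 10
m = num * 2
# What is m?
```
Trace:
  num=13
  num=13, m=130
  num=1300, m=130
  num=1300, m=2600

Final answer: 2600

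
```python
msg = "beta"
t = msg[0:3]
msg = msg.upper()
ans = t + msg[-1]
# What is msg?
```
Trace:
  msg='beta'
  msg='beta', t='bet'
  msg='BETA', t='bet'
  msg='BETA', t='bet', ans='betA'

Final answer: 'BETA'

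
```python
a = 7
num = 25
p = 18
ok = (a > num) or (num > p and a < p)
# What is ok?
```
Trace:
  a=7
  a=7, num=25
  a=7, num=25, p=18
  a=7, num=25, p=18, ok=True

Final answer: True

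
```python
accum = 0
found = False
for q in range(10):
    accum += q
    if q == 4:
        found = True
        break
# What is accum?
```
Trace:
  accum=0
  accum=0, found=False
  accum=0, found=False, q=0
  accum=1, found=False, q=1
  accum=3, found=False, q=2
  accum=6, found=False, q=3
  accum=10, found=True, q=4

Final answer: 10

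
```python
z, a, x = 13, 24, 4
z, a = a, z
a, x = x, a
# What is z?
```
Trace:
  z=13, a=24, x=4
  z=24, a=13, x=4
  z=24, a=4, x=13

Final answer: 24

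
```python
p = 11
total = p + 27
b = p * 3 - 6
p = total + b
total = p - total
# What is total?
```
Trace:
  p=11
  p=11, total=38
  p=11, total=38, b=27
  p=65, total=38, b=27
  p=65, total=27, b=27

Final answer: 27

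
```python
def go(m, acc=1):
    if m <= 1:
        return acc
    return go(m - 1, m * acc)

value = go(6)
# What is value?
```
Call trace:
go(m=6, acc=1)
  go(m=5, acc=6)
    go(m=4, acc=30)
      go(m=3, acc=120)
        go(m=2, acc=360)
          go(m=1, acc=720)
          -> return 720
        -> return 720
      -> return 720
    -> return 720
  -> return 720
-> return 720

Final answer: 720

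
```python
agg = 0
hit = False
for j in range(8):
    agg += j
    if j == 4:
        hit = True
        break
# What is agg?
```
Trace:
  agg=0
  agg=0, hit=False
  agg=0, hit=False, j=0
  agg=1, hit=False, j=1
  agg=3, hit=False, j=2
  agg=6, hit=False, j=3
  agg=10, hit=True, j=4

Final answer: 10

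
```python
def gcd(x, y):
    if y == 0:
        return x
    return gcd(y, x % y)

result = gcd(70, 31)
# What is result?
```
Call trace:
gcd(x=70, y=31)
  gcd(x=31, y=8)
    gcd(x=8, y=7)
      gcd(x=7, y=1)
        gcd(x=1, y=0)
        -> return 1
      -> return 1
    -> return 1
  -> return 1
-> return 1

Final answer: 1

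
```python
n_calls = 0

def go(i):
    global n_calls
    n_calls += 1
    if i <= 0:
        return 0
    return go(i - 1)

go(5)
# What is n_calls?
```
Call trace:
go(i=5)
  go(i=4)
    go(i=3)
      go(i=2)
        go(i=1)
          go(i=0)
          -> return 0
        -> return 0
      -> return 0
    -> return 0
  -> return 0
-> return 0

n_calls is incremented once per call. go is entered once for each i = 5, 4, 3, 2, 1, 0 (the i <= 0 call returns without recursing), i.e. 5 + 1 calls.
n_calls = 6

Final answer: 6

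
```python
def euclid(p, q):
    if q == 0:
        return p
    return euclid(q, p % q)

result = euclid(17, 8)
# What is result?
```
Call trace:
euclid(p=17, q=8)
  euclid(p=8, q=1)
    euclid(p=1, q=0)
    -> return 1
  -> return 1
-> return 1

Final answer: 1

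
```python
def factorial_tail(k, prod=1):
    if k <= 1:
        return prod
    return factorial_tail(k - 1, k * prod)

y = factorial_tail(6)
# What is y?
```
Call trace:
factorial_tail(k=6, prod=1)
  factorial_tail(k=5, prod=6)
    factorial_tail(k=4, prod=30)
      factorial_tail(k=3, prod=120)
        factorial_tail(k=2, prod=360)
          factorial_tail(k=1, prod=720)
          -> return 720
        -> return 720
      -> return 720
    -> return 720
  -> return 720
-> return 720

Final answer: 720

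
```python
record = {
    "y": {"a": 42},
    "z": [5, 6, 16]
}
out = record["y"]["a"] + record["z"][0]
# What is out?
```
Trace:
  record={'y': {'a': 42}, 'z': [5, 6, 16]}
  record={'y': {'a': 42}, 'z': [5, 6, 16]}, out=47

Final answer: 47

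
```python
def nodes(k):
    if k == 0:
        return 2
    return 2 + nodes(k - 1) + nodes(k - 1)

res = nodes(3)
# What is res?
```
Call trace (a repeated sub-call is expanded the first time; later identical calls just restate its return value):
nodes(k=3)
  nodes(k=2)
    nodes(k=1)
      nodes(k=0)
      -> return 2
      nodes(k=0)
      -> return 2
    -> return 6
    nodes(k=1) -> return 6  (same call as traced above)
  -> return 14
  nodes(k=2) -> return 14  (same call as traced above)
-> return 30

Final answer: 30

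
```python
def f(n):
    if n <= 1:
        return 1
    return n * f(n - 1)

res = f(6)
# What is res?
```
Call trace:
f(n=6)
  f(n=5)
    f(n=4)
      f(n=3)
        f(n=2)
          f(n=1)
          -> return 1
        -> return 2
      -> return 6
    -> return 24
  -> return 120
-> return 720

Final answer: 720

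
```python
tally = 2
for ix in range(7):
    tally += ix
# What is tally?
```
Trace:
  tally=2
  tally=2, ix=0
  tally=3, ix=1
  tally=5, ix=2
  tally=8, ix=3
  tally=12, ix=4
  tally=17, ix=5
  tally=23, ix=6

Final answer: 23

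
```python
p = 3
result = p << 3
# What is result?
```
Trace:
  p=3
  p=3, result=24

Final answer: 24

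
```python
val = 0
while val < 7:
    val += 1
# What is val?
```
Trace:
  val=0
  val=1
  val=2
  val=3
  val=4
  val=5
  val=6
  val=7

Final answer: 7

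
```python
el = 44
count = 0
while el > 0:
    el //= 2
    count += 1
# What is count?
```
Trace:
  el=44
  el=44, count=0
  el=22, count=1
  el=11, count=2
  el=5, count=3
  el=2, count=4
  el=1, count=5
  el=0, count=6

Final answer: 6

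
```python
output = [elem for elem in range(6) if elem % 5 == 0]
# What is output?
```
Trace:
  elem=0
  elem=1
  elem=2
  elem=3
  elem=4
  elem=5
  output=[0, 5]

Final answer: [0, 5]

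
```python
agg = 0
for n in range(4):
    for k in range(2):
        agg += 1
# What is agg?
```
Trace:
  agg=0
  agg=1, n=0, k=0
  agg=2, n=0, k=1
  agg=3, n=1, k=0
  agg=4, n=1, k=1
  agg=5, n=2, k=0
  agg=6, n=2, k=1
  agg=7, n=3, k=0
  agg=8, n=3, k=1

Final answer: 8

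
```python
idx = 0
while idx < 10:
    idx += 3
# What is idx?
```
Trace:
  idx=0
  idx=3
  idx=6
  idx=9
  idx=12

Final answer: 12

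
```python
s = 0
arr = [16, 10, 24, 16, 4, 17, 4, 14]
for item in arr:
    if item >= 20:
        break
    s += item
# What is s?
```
Trace:
  s=0
  s=16, item=16
  s=26, item=10
  s=26, item=24

Final answer: 26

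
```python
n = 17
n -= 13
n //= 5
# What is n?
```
Trace:
  n=17
  n=4
  n=0

Final answer: 0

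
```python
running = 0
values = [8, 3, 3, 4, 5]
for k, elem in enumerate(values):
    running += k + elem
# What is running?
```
Trace:
  running=0
  running=8, k=0, elem=8
  running=12, k=1, elem=3
  running=17, k=2, elem=3
  running=24, k=3, elem=4
  running=33, k=4, elem=5

Final answer: 33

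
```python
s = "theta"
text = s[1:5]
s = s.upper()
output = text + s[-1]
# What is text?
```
Trace:
  s='theta'
  s='theta', text='heta'
  s='THETA', text='heta'
  s='THETA', text='heta', output='hetaA'

Final answer: 'heta'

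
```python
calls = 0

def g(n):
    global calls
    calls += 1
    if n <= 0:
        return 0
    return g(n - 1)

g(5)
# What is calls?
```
Call trace:
g(n=5)
  g(n=4)
    g(n=3)
      g(n=2)
        g(n=1)
          g(n=0)
          -> return 0
        -> return 0
      -> return 0
    -> return 0
  -> return 0
-> return 0

calls is incremented once per call. g is entered once for each n = 5, 4, 3, 2, 1, 0 (the n <= 0 call returns without recursing), i.e. 5 + 1 calls.
calls = 6

Final answer: 6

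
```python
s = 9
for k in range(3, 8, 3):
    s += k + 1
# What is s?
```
Trace:
  s=9
  s=13, k=3
  s=20, k=6

Final answer: 20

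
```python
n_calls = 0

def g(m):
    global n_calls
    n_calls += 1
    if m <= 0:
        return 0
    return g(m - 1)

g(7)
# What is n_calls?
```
Call trace:
g(m=7)
  g(m=6)
    g(m=5)
      g(m=4)
        g(m=3)
          g(m=2)
            g(m=1)
              g(m=0)
              -> return 0
            -> return 0
          -> return 0
        -> return 0
      -> return 0
    -> return 0
  -> return 0
-> return 0

n_calls is incremented once per call. g is entered once for each m = 7, 6, 5, 4, 3, 2, 1, 0 (the m <= 0 call returns without recursing), i.e. 7 + 1 calls.
n_calls = 8

Final answer: 8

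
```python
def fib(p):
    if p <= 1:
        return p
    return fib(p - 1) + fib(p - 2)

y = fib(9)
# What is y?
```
Call trace (a repeated sub-call is expanded the first time; later identical calls just restate its return value):
fib(p=9)
  fib(p=8)
    fib(p=7)
      fib(p=6)
        fib(p=5)
          fib(p=4)
            fib(p=3)
              fib(p=2)
                fib(p=1)
                -> return 1
                fib(p=0)
                -> return 0
              -> return 1
              fib(p=1)
              -> return 1
            -> return 2
            fib(p=2) -> return 1  (same call as traced above)
          -> return 3
          fib(p=3) -> return 2  (same call as traced above)
        -> return 5
        fib(p=4) -> return 3  (same call as traced above)
      -> return 8
      fib(p=5) -> return 5  (same call as traced above)
    -> return 13
    fib(p=6) -> return 8  (same call as traced above)
  -> return 21
  fib(p=7) -> return 13  (same call as traced above)
-> return 34

Final answer: 34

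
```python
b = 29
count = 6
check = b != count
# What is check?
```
Trace:
  b=29
  b=29, count=6
  b=29, count=6, check=True

Final answer: True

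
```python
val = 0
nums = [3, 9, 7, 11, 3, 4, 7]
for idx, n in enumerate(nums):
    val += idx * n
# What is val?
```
Trace:
  val=0
  val=0, idx=0, n=3
  val=9, idx=1, n=9
  val=23, idx=2, n=7
  val=56, idx=3, n=11
  val=68, idx=4, n=3
  val=88, idx=5, n=4
  val=130, idx=6, n=7

Final answer: 130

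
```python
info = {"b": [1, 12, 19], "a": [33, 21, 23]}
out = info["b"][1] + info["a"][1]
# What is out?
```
Trace:
  info={'b': [1, 12, 19], 'a': [33, 21, 23]}
  info={'b': [1, 12, 19], 'a': [33, 21, 23]}, out=33

Final answer: 33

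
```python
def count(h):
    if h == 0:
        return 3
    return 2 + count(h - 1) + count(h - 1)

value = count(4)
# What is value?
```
Call trace (a repeated sub-call is expanded the first time; later identical calls just restate its return value):
count(h=4)
  count(h=3)
    count(h=2)
      count(h=1)
        count(h=0)
        -> return 3
        count(h=0)
        -> return 3
      -> return 8
      count(h=1) -> return 8  (same call as traced above)
    -> return 18
    count(h=2) -> return 18  (same call as traced above)
  -> return 38
  count(h=3) -> return 38  (same call as traced above)
-> return 78

Final answer: 78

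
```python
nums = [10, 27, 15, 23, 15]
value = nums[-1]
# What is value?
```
Trace:
  nums=[10, 27, 15, 23, 15]
  nums=[10, 27, 15, 23, 15], value=15

Final answer: 15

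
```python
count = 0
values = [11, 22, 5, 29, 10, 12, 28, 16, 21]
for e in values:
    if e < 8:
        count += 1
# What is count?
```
Trace:
  count=0
  count=0, e=11
  count=0, e=22
  count=1, e=5
  count=1, e=29
  count=1, e=10
  count=1, e=12
  count=1, e=28
  count=1, e=16
  count=1, e=21

Final answer: 1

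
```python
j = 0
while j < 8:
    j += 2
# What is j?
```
Trace:
  j=0
  j=2
  j=4
  j=6
  j=8

Final answer: 8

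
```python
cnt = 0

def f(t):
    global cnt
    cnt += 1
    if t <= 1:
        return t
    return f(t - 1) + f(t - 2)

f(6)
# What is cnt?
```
Call trace (a repeated sub-call is expanded the first time; later identical calls just restate its return value):
f(t=6)
  f(t=5)
    f(t=4)
      f(t=3)
        f(t=2)
          f(t=1)
          -> return 1
          f(t=0)
          -> return 0
        -> return 1
        f(t=1)
        -> return 1
      -> return 2
      f(t=2) -> return 1  (same call as traced above)
    -> return 3
    f(t=3) -> return 2  (same call as traced above)
  -> return 5
  f(t=4) -> return 3  (same call as traced above)
-> return 8

cnt is incremented once per call, so count the calls in each subtree. Let C(t) = number of calls made by f(t).
C(0) = C(1) = 1 (base case, no recursion); C(t) = 1 + C(t - 1) + C(t - 2) otherwise.
C(2) = 1 + C(1) + C(0) = 1 + 1 + 1 = 3
C(3) = 1 + C(2) + C(1) = 1 + 3 + 1 = 5
C(4) = 1 + C(3) + C(2) = 1 + 5 + 3 = 9
C(5) = 1 + C(4) + C(3) = 1 + 9 + 5 = 15
C(6) = 1 + C(5) + C(4) = 1 + 15 + 9 = 25
cnt = C(6) = 25

Final answer: 25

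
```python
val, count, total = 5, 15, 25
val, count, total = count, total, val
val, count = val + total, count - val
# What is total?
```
Trace:
  val=5, count=15, total=25
  val=15, count=25, total=5
  val=20, count=10, total=5

Final answer: 5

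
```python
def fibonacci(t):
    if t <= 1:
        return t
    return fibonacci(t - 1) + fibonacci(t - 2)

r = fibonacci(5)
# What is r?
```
Call trace (a repeated sub-call is expanded the first time; later identical calls just restate its return value):
fibonacci(t=5)
  fibonacci(t=4)
    fibonacci(t=3)
      fibonacci(t=2)
        fibonacci(t=1)
        -> return 1
        fibonacci(t=0)
        -> return 0
      -> return 1
      fibonacci(t=1)
      -> return 1
    -> return 2
    fibonacci(t=2) -> return 1  (same call as traced above)
  -> return 3
  fibonacci(t=3) -> return 2  (same call as traced above)
-> return 5

Final answer: 5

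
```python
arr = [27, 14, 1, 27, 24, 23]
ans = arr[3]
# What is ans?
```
Trace:
  arr=[27, 14, 1, 27, 24, 23]
  arr=[27, 14, 1, 27, 24, 23], ans=27

Final answer: 27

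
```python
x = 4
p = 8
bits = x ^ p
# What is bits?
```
Trace:
  x=4
  x=4, p=8
  x=4, p=8, bits=12

Final answer: 12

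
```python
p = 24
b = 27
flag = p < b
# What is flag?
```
Trace:
  p=24
  p=24, b=27
  p=24, b=27, flag=True

Final answer: True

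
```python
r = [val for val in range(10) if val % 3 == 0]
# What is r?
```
Trace:
  val=0
  val=1
  val=2
  val=3
  val=4
  val=5
  val=6
  val=7
  val=8
  val=9
  r=[0, 3, 6, 9]

Final answer: [0, 3, 6, 9]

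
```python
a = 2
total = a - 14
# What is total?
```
Trace:
  a=2
  a=2, total=-12

Final answer: -12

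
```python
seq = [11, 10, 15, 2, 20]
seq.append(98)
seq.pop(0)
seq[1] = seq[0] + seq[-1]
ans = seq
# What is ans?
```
Trace:
  seq=[11, 10, 15, 2, 20]
  seq=[11, 10, 15, 2, 20, 98]
  seq=[10, 15, 2, 20, 98]
  seq=[10, 108, 2, 20, 98]
  seq=[10, 108, 2, 20, 98], ans=[10, 108, 2, 20, 98]

Final answer: [10, 108, 2, 20, 98]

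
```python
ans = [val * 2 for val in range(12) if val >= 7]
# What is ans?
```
Trace:
  val=0
  val=1
  val=2
  val=3
  val=4
  val=5
  val=6
  val=7
  val=8
  val=9
  val=10
  val=11
  ans=[14, 16, 18, 20, 22]

Final answer: [14, 16, 18, 20, 22]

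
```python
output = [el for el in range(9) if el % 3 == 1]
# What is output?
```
Trace:
  el=0
  el=1
  el=2
  el=3
  el=4
  el=5
  el=6
  el=7
  el=8
  output=[1, 4, 7]

Final answer: [1, 4, 7]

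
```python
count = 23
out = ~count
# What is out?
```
Trace:
  count=23
  count=23, out=-24

Final answer: -24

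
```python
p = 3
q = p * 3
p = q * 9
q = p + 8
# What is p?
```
Trace:
  p=3
  p=3, q=9
  p=81, q=9
  p=81, q=89

Final answer: 81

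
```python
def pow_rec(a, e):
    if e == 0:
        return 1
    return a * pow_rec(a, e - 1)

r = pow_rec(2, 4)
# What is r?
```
Call trace:
pow_rec(a=2, e=4)
  pow_rec(a=2, e=3)
    pow_rec(a=2, e=2)
      pow_rec(a=2, e=1)
        pow_rec(a=2, e=0)
        -> return 1
      -> return 2
    -> return 4
  -> return 8
-> return 16

Final answer: 16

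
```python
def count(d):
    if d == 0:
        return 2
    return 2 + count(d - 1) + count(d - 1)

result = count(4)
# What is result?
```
Call trace (a repeated sub-call is expanded the first time; later identical calls just restate its return value):
count(d=4)
  count(d=3)
    count(d=2)
      count(d=1)
        count(d=0)
        -> return 2
        count(d=0)
        -> return 2
      -> return 6
      count(d=1) -> return 6  (same call as traced above)
    -> return 14
    count(d=2) -> return 14  (same call as traced above)
  -> return 30
  count(d=3) -> return 30  (same call as traced above)
-> return 62

Final answer: 62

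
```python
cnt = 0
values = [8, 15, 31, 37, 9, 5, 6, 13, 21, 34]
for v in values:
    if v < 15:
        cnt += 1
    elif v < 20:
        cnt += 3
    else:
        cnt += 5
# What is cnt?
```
Trace:
  cnt=0
  cnt=1, v=8
  cnt=4, v=15
  cnt=9, v=31
  cnt=14, v=37
  cnt=15, v=9
  cnt=16, v=5
  cnt=17, v=6
  cnt=18, v=13
  cnt=23, v=21
  cnt=28, v=34

Final answer: 28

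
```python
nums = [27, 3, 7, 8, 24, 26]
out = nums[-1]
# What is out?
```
Trace:
  nums=[27, 3, 7, 8, 24, 26]
  nums=[27, 3, 7, 8, 24, 26], out=26

Final answer: 26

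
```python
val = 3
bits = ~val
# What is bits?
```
Trace:
  val=3
  val=3, bits=-4

Final answer: -4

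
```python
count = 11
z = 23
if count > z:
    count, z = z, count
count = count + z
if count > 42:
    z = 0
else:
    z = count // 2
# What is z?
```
Trace:
  count=11
  count=11, z=23
  count=11, z=23
  count=34, z=23
  count=34, z=17

Final answer: 17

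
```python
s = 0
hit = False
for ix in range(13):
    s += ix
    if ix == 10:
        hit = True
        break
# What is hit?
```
Trace:
  s=0
  s=0, hit=False
  s=0, hit=False, ix=0
  s=1, hit=False, ix=1
  s=3, hit=False, ix=2
  s=6, hit=False, ix=3
  s=10, hit=False, ix=4
  s=15, hit=False, ix=5
  s=21, hit=False, ix=6
  s=28, hit=False, ix=7
  s=36, hit=False, ix=8
  s=45, hit=False, ix=9
  s=55, hit=True, ix=10

Final answer: True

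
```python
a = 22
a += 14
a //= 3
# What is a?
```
Trace:
  a=22
  a=36
  a=12

Final answer: 12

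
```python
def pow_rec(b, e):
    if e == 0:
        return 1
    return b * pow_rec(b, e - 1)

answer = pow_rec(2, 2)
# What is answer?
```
Call trace:
pow_rec(b=2, e=2)
  pow_rec(b=2, e=1)
    pow_rec(b=2, e=0)
    -> return 1
  -> return 2
-> return 4

Final answer: 4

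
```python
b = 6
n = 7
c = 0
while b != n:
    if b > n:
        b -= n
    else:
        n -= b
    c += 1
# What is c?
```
Trace:
  b=6
  b=6, n=7
  b=6, n=7, c=0
  b=6, n=1, c=1
  b=5, n=1, c=2
  b=4, n=1, c=3
  b=3, n=1, c=4
  b=2, n=1, c=5
  b=1, n=1, c=6

Final answer: 6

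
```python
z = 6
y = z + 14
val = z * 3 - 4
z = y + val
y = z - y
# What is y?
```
Trace:
  z=6
  z=6, y=20
  z=6, y=20, val=14
  z=34, y=20, val=14
  z=34, y=14, val=14

Final answer: 14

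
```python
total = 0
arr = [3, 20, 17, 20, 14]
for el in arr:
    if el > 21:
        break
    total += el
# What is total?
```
Trace:
  total=0
  total=3, el=3
  total=23, el=20
  total=40, el=17
  total=60, el=20
  total=74, el=14

Final answer: 74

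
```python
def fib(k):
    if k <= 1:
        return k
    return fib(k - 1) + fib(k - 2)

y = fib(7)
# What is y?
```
Call trace (a repeated sub-call is expanded the first time; later identical calls just restate its return value):
fib(k=7)
  fib(k=6)
    fib(k=5)
      fib(k=4)
        fib(k=3)
          fib(k=2)
            fib(k=1)
            -> return 1
            fib(k=0)
            -> return 0
          -> return 1
          fib(k=1)
          -> return 1
        -> return 2
        fib(k=2) -> return 1  (same call as traced above)
      -> return 3
      fib(k=3) -> return 2  (same call as traced above)
    -> return 5
    fib(k=4) -> return 3  (same call as traced above)
  -> return 8
  fib(k=5) -> return 5  (same call as traced above)
-> return 13

Final answer: 13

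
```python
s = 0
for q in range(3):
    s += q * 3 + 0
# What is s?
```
Trace:
  s=0
  s=0, q=0
  s=3, q=1
  s=9, q=2

Final answer: 9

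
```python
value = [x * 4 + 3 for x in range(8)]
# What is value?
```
Trace:
  x=0
  x=1
  x=2
  x=3
  x=4
  x=5
  x=6
  x=7
  value=[3, 7, 11, 15, 19, 23, 27, 31]

Final answer: [3, 7, 11, 15, 19, 23, 27, 31]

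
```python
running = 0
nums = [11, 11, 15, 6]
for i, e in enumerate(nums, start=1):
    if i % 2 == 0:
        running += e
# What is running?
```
Trace:
  running=0
  running=0, i=1, e=11
  running=11, i=2, e=11
  running=11, i=3, e=15
  running=17, i=4, e=6

Final answer: 17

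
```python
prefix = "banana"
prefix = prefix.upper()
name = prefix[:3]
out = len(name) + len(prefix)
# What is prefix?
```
Trace:
  prefix='banana'
  prefix='BANANA'
  prefix='BANANA', name='BAN'
  prefix='BANANA', name='BAN', out=9

Final answer: 'BANANA'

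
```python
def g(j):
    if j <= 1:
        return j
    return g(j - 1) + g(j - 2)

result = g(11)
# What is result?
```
Call trace (a repeated sub-call is expanded the first time; later identical calls just restate its return value):
g(j=11)
  g(j=10)
    g(j=9)
      g(j=8)
        g(j=7)
          g(j=6)
            g(j=5)
              g(j=4)
                g(j=3)
                  g(j=2)
                    g(j=1)
                    -> return 1
                    g(j=0)
                    -> return 0
                  -> return 1
                  g(j=1)
                  -> return 1
                -> return 2
                g(j=2) -> return 1  (same call as traced above)
              -> return 3
              g(j=3) -> return 2  (same call as traced above)
            -> return 5
            g(j=4) -> return 3  (same call as traced above)
          -> return 8
          g(j=5) -> return 5  (same call as traced above)
        -> return 13
        g(j=6) -> return 8  (same call as traced above)
      -> return 21
      g(j=7) -> return 13  (same call as traced above)
    -> return 34
    g(j=8) -> return 21  (same call as traced above)
  -> return 55
  g(j=9) -> return 34  (same call as traced above)
-> return 89

Final answer: 89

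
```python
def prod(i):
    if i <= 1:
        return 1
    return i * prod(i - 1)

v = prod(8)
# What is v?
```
Call trace:
prod(i=8)
  prod(i=7)
    prod(i=6)
      prod(i=5)
        prod(i=4)
          prod(i=3)
            prod(i=2)
              prod(i=1)
              -> return 1
            -> return 2
          -> return 6
        -> return 24
      -> return 120
    -> return 720
  -> return 5040
-> return 40320

Final answer: 40320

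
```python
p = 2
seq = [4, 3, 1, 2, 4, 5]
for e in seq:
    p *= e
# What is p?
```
Trace:
  p=2
  p=8, e=4
  p=24, e=3
  p=24, e=1
  p=48, e=2
  p=192, e=4
  p=960, e=5

Final answer: 960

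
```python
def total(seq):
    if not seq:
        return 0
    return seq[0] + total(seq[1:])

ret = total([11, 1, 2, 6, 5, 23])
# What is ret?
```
Call trace:
total(seq=[11, 1, 2, 6, 5, 23])
  total(seq=[1, 2, 6, 5, 23])
    total(seq=[2, 6, 5, 23])
      total(seq=[6, 5, 23])
        total(seq=[5, 23])
          total(seq=[23])
            total(seq=[])
            -> return 0
          -> return 23
        -> return 28
      -> return 34
    -> return 36
  -> return 37
-> return 48

Final answer: 48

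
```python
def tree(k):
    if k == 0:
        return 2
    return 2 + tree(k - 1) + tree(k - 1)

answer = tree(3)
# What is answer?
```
Call trace (a repeated sub-call is expanded the first time; later identical calls just restate its return value):
tree(k=3)
  tree(k=2)
    tree(k=1)
      tree(k=0)
      -> return 2
      tree(k=0)
      -> return 2
    -> return 6
    tree(k=1) -> return 6  (same call as traced above)
  -> return 14
  tree(k=2) -> return 14  (same call as traced above)
-> return 30

Final answer: 30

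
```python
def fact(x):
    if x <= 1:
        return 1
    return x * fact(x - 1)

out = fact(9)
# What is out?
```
Call trace:
fact(x=9)
  fact(x=8)
    fact(x=7)
      fact(x=6)
        fact(x=5)
          fact(x=4)
            fact(x=3)
              fact(x=2)
                fact(x=1)
                -> return 1
              -> return 2
            -> return 6
          -> return 24
        -> return 120
      -> return 720
    -> return 5040
  -> return 40320
-> return 362880

Final answer: 362880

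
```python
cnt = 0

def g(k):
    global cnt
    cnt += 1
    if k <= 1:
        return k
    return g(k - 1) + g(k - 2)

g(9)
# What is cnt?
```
Call trace (a repeated sub-call is expanded the first time; later identical calls just restate its return value):
g(k=9)
  g(k=8)
    g(k=7)
      g(k=6)
        g(k=5)
          g(k=4)
            g(k=3)
              g(k=2)
                g(k=1)
                -> return 1
                g(k=0)
                -> return 0
              -> return 1
              g(k=1)
              -> return 1
            -> return 2
            g(k=2) -> return 1  (same call as traced above)
          -> return 3
          g(k=3) -> return 2  (same call as traced above)
        -> return 5
        g(k=4) -> return 3  (same call as traced above)
      -> return 8
      g(k=5) -> return 5  (same call as traced above)
    -> return 13
    g(k=6) -> return 8  (same call as traced above)
  -> return 21
  g(k=7) -> return 13  (same call as traced above)
-> return 34

cnt is incremented once per call, so count the calls in each subtree. Let C(k) = number of calls made by g(k).
C(0) = C(1) = 1 (base case, no recursion); C(k) = 1 + C(k - 1) + C(k - 2) otherwise.
C(2) = 1 + C(1) + C(0) = 1 + 1 + 1 = 3
C(3) = 1 + C(2) + C(1) = 1 + 3 + 1 = 5
C(4) = 1 + C(3) + C(2) = 1 + 5 + 3 = 9
C(5) = 1 + C(4) + C(3) = 1 + 9 + 5 = 15
C(6) = 1 + C(5) + C(4) = 1 + 15 + 9 = 25
C(7) = 1 + C(6) + C(5) = 1 + 25 + 15 = 41
C(8) = 1 + C(7) + C(6) = 1 + 41 + 25 = 67
C(9) = 1 + C(8) + C(7) = 1 + 67 + 41 = 109
cnt = C(9) = 109

Final answer: 109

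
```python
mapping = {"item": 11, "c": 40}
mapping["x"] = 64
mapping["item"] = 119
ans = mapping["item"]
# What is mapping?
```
Trace:
  mapping={'item': 11, 'c': 40}
  mapping={'item': 11, 'c': 40, 'x': 64}
  mapping={'item': 119, 'c': 40, 'x': 64}
  mapping={'item': 119, 'c': 40, 'x': 64}, ans=119

Final answer: {'item': 119, 'c': 40, 'x': 64}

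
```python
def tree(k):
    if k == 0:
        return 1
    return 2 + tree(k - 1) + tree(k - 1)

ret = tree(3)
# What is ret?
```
Call trace (a repeated sub-call is expanded the first time; later identical calls just restate its return value):
tree(k=3)
  tree(k=2)
    tree(k=1)
      tree(k=0)
      -> return 1
      tree(k=0)
      -> return 1
    -> return 4
    tree(k=1) -> return 4  (same call as traced above)
  -> return 10
  tree(k=2) -> return 10  (same call as traced above)
-> return 22

Final answer: 22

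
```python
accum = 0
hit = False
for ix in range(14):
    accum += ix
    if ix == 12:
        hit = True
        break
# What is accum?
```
Trace:
  accum=0
  accum=0, hit=False
  accum=0, hit=False, ix=0
  accum=1, hit=False, ix=1
  accum=3, hit=False, ix=2
  accum=6, hit=False, ix=3
  accum=10, hit=False, ix=4
  accum=15, hit=False, ix=5
  accum=21, hit=False, ix=6
  accum=28, hit=False, ix=7
  accum=36, hit=False, ix=8
  accum=45, hit=False, ix=9
  accum=55, hit=False, ix=10
  accum=66, hit=False, ix=11
  accum=78, hit=True, ix=12

Final answer: 78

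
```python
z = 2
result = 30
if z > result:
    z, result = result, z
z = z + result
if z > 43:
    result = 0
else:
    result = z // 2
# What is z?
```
Trace:
  z=2
  z=2, result=30
  z=2, result=30
  z=32, result=30
  z=32, result=16

Final answer: 32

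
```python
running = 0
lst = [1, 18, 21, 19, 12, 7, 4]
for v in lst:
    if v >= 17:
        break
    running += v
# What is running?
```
Trace:
  running=0
  running=1, v=1
  running=1, v=18

Final answer: 1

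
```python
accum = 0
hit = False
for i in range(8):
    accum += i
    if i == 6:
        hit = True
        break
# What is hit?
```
Trace:
  accum=0
  accum=0, hit=False
  accum=0, hit=False, i=0
  accum=1, hit=False, i=1
  accum=3, hit=False, i=2
  accum=6, hit=False, i=3
  accum=10, hit=False, i=4
  accum=15, hit=False, i=5
  accum=21, hit=True, i=6

Final answer: True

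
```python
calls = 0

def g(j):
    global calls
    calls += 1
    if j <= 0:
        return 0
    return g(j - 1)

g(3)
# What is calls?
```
Call trace:
g(j=3)
  g(j=2)
    g(j=1)
      g(j=0)
      -> return 0
    -> return 0
  -> return 0
-> return 0

calls is incremented once per call. g is entered once for each j = 3, 2, 1, 0 (the j <= 0 call returns without recursing), i.e. 3 + 1 calls.
calls = 4

Final answer: 4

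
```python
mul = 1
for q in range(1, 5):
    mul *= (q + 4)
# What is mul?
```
Trace:
  mul=1
  mul=5, q=1
  mul=30, q=2
  mul=210, q=3
  mul=1680, q=4

Final answer: 1680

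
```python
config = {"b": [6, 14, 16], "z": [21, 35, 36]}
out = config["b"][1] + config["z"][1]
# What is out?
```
Trace:
  config={'b': [6, 14, 16], 'z': [21, 35, 36]}
  config={'b': [6, 14, 16], 'z': [21, 35, 36]}, out=49

Final answer: 49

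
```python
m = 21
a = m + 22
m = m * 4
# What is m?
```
Trace:
  m=21
  m=21, a=43
  m=84, a=43

Final answer: 84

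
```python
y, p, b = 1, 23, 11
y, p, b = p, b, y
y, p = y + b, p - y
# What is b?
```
Trace:
  y=1, p=23, b=11
  y=23, p=11, b=1
  y=24, p=-12, b=1

Final answer: 1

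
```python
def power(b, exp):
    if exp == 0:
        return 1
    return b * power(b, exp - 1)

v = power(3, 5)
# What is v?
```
Call trace:
power(b=3, exp=5)
  power(b=3, exp=4)
    power(b=3, exp=3)
      power(b=3, exp=2)
        power(b=3, exp=1)
          power(b=3, exp=0)
          -> return 1
        -> return 3
      -> return 9
    -> return 27
  -> return 81
-> return 243

Final answer: 243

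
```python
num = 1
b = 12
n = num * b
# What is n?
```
Trace:
  num=1
  num=1, b=12
  num=1, b=12, n=12

Final answer: 12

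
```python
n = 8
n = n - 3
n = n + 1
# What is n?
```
Trace:
  n=8
  n=5
  n=6

Final answer: 6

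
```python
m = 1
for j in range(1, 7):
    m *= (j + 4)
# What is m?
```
Trace:
  m=1
  m=5, j=1
  m=30, j=2
  m=210, j=3
  m=1680, j=4
  m=15120, j=5
  m=151200, j=6

Final answer: 151200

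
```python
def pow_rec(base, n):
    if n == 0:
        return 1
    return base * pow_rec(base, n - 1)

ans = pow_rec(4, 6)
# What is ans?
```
Call trace:
pow_rec(base=4, n=6)
  pow_rec(base=4, n=5)
    pow_rec(base=4, n=4)
      pow_rec(base=4, n=3)
        pow_rec(base=4, n=2)
          pow_rec(base=4, n=1)
            pow_rec(base=4, n=0)
            -> return 1
          -> return 4
        -> return 16
      -> return 64
    -> return 256
  -> return 1024
-> return 4096

Final answer: 4096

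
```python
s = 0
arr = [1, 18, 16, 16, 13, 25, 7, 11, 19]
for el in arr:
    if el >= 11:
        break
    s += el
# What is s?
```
Trace:
  s=0
  s=1, el=1
  s=1, el=18

Final answer: 1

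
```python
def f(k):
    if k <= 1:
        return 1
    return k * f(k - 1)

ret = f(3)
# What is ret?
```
Call trace:
f(k=3)
  f(k=2)
    f(k=1)
    -> return 1
  -> return 2
-> return 6

Final answer: 6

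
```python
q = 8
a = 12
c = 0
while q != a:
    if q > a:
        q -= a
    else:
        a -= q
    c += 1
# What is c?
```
Trace:
  q=8
  q=8, a=12
  q=8, a=12, c=0
  q=8, a=4, c=1
  q=4, a=4, c=2

Final answer: 2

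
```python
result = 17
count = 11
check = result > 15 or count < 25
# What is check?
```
Trace:
  result=17
  result=17, count=11
  result=17, count=11, check=True

Final answer: True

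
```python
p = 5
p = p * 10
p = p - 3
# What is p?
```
Trace:
  p=5
  p=50
  p=47

Final answer: 47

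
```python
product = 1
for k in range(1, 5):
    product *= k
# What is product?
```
Trace:
  product=1
  product=1, k=1
  product=2, k=2
  product=6, k=3
  product=24, k=4

Final answer: 24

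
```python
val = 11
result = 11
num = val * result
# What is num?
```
Trace:
  val=11
  val=11, result=11
  val=11, result=11, num=121

Final answer: 121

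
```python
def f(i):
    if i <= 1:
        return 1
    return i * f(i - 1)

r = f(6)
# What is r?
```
Call trace:
f(i=6)
  f(i=5)
    f(i=4)
      f(i=3)
        f(i=2)
          f(i=1)
          -> return 1
        -> return 2
      -> return 6
    -> return 24
  -> return 120
-> return 720

Final answer: 720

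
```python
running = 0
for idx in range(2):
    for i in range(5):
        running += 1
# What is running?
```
Trace:
  running=0
  running=1, idx=0, i=0
  running=2, idx=0, i=1
  running=3, idx=0, i=2
  running=4, idx=0, i=3
  running=5, idx=0, i=4
  running=6, idx=1, i=0
  running=7, idx=1, i=1
  running=8, idx=1, i=2
  running=9, idx=1, i=3
  running=10, idx=1, i=4

Final answer: 10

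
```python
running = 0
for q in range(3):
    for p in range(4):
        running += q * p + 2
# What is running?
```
Trace:
  running=0
  running=2, q=0, p=0
  running=4, q=0, p=1
  running=6, q=0, p=2
  running=8, q=0, p=3
  running=10, q=1, p=0
  running=13, q=1, p=1
  running=17, q=1, p=2
  running=22, q=1, p=3
  running=24, q=2, p=0
  running=28, q=2, p=1
  running=34, q=2, p=2
  running=42, q=2, p=3

Final answer: 42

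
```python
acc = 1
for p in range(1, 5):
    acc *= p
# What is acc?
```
Trace:
  acc=1
  acc=1, p=1
  acc=2, p=2
  acc=6, p=3
  acc=24, p=4

Final answer: 24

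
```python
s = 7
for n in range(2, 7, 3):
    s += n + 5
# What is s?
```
Trace:
  s=7
  s=14, n=2
  s=24, n=5

Final answer: 24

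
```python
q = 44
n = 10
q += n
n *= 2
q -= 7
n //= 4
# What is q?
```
Trace:
  q=44
  q=44, n=10
  q=54, n=10
  q=54, n=20
  q=47, n=20
  q=47, n=5

Final answer: 47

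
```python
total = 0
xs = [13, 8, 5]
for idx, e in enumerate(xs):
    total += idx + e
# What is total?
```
Trace:
  total=0
  total=13, idx=0, e=13
  total=22, idx=1, e=8
  total=29, idx=2, e=5

Final answer: 29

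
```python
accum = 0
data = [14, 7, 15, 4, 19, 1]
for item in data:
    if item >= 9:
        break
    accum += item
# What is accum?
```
Trace:
  accum=0
  accum=0, item=14

Final answer: 0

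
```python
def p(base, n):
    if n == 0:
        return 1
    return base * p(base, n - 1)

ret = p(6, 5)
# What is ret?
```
Call trace:
p(base=6, n=5)
  p(base=6, n=4)
    p(base=6, n=3)
      p(base=6, n=2)
        p(base=6, n=1)
          p(base=6, n=0)
          -> return 1
        -> return 6
      -> return 36
    -> return 216
  -> return 1296
-> return 7776

Final answer: 7776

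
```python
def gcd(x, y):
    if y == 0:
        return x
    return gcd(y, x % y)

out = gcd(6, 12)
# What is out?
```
Call trace:
gcd(x=6, y=12)
  gcd(x=12, y=6)
    gcd(x=6, y=0)
    -> return 6
  -> return 6
-> return 6

Final answer: 6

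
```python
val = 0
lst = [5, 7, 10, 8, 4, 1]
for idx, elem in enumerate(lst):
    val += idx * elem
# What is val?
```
Trace:
  val=0
  val=0, idx=0, elem=5
  val=7, idx=1, elem=7
  val=27, idx=2, elem=10
  val=51, idx=3, elem=8
  val=67, idx=4, elem=4
  val=72, idx=5, elem=1

Final answer: 72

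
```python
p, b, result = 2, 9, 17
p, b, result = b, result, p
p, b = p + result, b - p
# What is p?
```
Trace:
  p=2, b=9, result=17
  p=9, b=17, result=2
  p=11, b=8, result=2

Final answer: 11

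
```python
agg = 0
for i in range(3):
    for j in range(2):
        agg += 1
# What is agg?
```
Trace:
  agg=0
  agg=1, i=0, j=0
  agg=2, i=0, j=1
  agg=3, i=1, j=0
  agg=4, i=1, j=1
  agg=5, i=2, j=0
  agg=6, i=2, j=1

Final answer: 6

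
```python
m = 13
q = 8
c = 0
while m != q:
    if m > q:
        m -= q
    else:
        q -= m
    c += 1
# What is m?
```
Trace:
  m=13
  m=13, q=8
  m=13, q=8, c=0
  m=5, q=8, c=1
  m=5, q=3, c=2
  m=2, q=3, c=3
  m=2, q=1, c=4
  m=1, q=1, c=5

Final answer: 1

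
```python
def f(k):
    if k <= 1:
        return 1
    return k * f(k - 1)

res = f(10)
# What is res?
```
Call trace:
f(k=10)
  f(k=9)
    f(k=8)
      f(k=7)
        f(k=6)
          f(k=5)
            f(k=4)
              f(k=3)
                f(k=2)
                  f(k=1)
                  -> return 1
                -> return 2
              -> return 6
            -> return 24
          -> return 120
        -> return 720
      -> return 5040
    -> return 40320
  -> return 362880
-> return 3628800

Final answer: 3628800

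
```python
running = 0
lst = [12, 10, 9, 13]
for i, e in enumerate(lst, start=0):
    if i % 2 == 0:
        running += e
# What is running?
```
Trace:
  running=0
  running=12, i=0, e=12
  running=12, i=1, e=10
  running=21, i=2, e=9
  running=21, i=3, e=13

Final answer: 21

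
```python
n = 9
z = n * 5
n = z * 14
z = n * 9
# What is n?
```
Trace:
  n=9
  n=9, z=45
  n=630, z=45
  n=630, z=5670

Final answer: 630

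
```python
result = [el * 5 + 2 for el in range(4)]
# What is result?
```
Trace:
  el=0
  el=1
  el=2
  el=3
  result=[2, 7, 12, 17]

Final answer: [2, 7, 12, 17]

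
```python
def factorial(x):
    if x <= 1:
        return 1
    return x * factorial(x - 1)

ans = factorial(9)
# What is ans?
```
Call trace:
factorial(x=9)
  factorial(x=8)
    factorial(x=7)
      factorial(x=6)
        factorial(x=5)
          factorial(x=4)
            factorial(x=3)
              factorial(x=2)
                factorial(x=1)
                -> return 1
              -> return 2
            -> return 6
          -> return 24
        -> return 120
      -> return 720
    -> return 5040
  -> return 40320
-> return 362880

Final answer: 362880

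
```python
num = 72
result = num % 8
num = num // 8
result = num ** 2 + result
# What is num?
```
Trace:
  num=72
  num=72, result=0
  num=9, result=0
  num=9, result=81

Final answer: 9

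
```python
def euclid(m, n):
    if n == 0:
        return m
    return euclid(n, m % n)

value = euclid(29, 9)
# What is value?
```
Call trace:
euclid(m=29, n=9)
  euclid(m=9, n=2)
    euclid(m=2, n=1)
      euclid(m=1, n=0)
      -> return 1
    -> return 1
  -> return 1
-> return 1

Final answer: 1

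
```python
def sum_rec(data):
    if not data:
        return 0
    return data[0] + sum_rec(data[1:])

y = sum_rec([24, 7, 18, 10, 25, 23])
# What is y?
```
Call trace:
sum_rec(data=[24, 7, 18, 10, 25, 23])
  sum_rec(data=[7, 18, 10, 25, 23])
    sum_rec(data=[18, 10, 25, 23])
      sum_rec(data=[10, 25, 23])
        sum_rec(data=[25, 23])
          sum_rec(data=[23])
            sum_rec(data=[])
            -> return 0
          -> return 23
        -> return 48
      -> return 58
    -> return 76
  -> return 83
-> return 107

Final answer: 107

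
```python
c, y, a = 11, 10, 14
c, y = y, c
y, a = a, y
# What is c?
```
Trace:
  c=11, y=10, a=14
  c=10, y=11, a=14
  c=10, y=14, a=11

Final answer: 10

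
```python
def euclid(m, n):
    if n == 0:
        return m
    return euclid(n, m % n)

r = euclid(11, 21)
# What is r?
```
Call trace:
euclid(m=11, n=21)
  euclid(m=21, n=11)
    euclid(m=11, n=10)
      euclid(m=10, n=1)
        euclid(m=1, n=0)
        -> return 1
      -> return 1
    -> return 1
  -> return 1
-> return 1

Final answer: 1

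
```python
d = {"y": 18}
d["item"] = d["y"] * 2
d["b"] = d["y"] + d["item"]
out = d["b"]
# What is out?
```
Trace:
  d={'y': 18}
  d={'y': 18, 'item': 36}
  d={'y': 18, 'item': 36, 'b': 54}
  d={'y': 18, 'item': 36, 'b': 54}, out=54

Final answer: 54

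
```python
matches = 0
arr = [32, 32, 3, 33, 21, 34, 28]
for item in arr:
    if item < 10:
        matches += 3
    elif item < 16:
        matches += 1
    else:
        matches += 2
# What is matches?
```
Trace:
  matches=0
  matches=2, item=32
  matches=4, item=32
  matches=7, item=3
  matches=9, item=33
  matches=11, item=21
  matches=13, item=34
  matches=15, item=28

Final answer: 15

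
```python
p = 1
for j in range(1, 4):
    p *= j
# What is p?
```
Trace:
  p=1
  p=1, j=1
  p=2, j=2
  p=6, j=3

Final answer: 6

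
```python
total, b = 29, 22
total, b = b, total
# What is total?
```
Trace:
  total=29, b=22
  total=22, b=29

Final answer: 22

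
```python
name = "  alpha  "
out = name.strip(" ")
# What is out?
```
Trace:
  name='  alpha  '
  name='  alpha  ', out='alpha'

Final answer: 'alpha'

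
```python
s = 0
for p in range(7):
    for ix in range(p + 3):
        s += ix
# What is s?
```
Trace:
  s=0
  s=0, p=0, ix=0
  s=1, p=0, ix=1
  s=3, p=0, ix=2
  s=3, p=1, ix=0
  s=4, p=1, ix=1
  s=6, p=1, ix=2
  s=9, p=1, ix=3
  s=9, p=2, ix=0
  s=10, p=2, ix=1
  s=12, p=2, ix=2
  s=15, p=2, ix=3
  s=19, p=2, ix=4
  s=19, p=3, ix=0
  s=20, p=3, ix=1
  s=22, p=3, ix=2
  s=25, p=3, ix=3
  s=29, p=3, ix=4
  s=34, p=3, ix=5
  s=34, p=4, ix=0
  s=35, p=4, ix=1
  s=37, p=4, ix=2
  s=40, p=4, ix=3
  s=44, p=4, ix=4
  s=49, p=4, ix=5
  s=55, p=4, ix=6
  s=55, p=5, ix=0
  s=56, p=5, ix=1
  s=58, p=5, ix=2
  s=61, p=5, ix=3
  s=65, p=5, ix=4
  s=70, p=5, ix=5
  s=76, p=5, ix=6
  s=83, p=5, ix=7
  s=83, p=6, ix=0
  s=84, p=6, ix=1
  s=86, p=6, ix=2
  s=89, p=6, ix=3
  s=93, p=6, ix=4
  s=98, p=6, ix=5
  s=104, p=6, ix=6
  s=111, p=6, ix=7
  s=119, p=6, ix=8

Final answer: 119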